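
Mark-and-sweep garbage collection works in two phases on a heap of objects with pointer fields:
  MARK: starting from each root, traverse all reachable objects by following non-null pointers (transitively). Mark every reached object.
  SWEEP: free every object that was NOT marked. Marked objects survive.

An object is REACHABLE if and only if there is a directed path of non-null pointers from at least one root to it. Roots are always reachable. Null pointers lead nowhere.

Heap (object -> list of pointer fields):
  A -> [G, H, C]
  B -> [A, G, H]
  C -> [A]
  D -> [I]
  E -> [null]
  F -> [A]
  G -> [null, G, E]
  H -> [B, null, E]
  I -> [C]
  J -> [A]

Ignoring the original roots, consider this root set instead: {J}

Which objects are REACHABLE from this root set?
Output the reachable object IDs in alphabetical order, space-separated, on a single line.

Answer: A B C E G H J

Derivation:
Roots: J
Mark J: refs=A, marked=J
Mark A: refs=G H C, marked=A J
Mark G: refs=null G E, marked=A G J
Mark H: refs=B null E, marked=A G H J
Mark C: refs=A, marked=A C G H J
Mark E: refs=null, marked=A C E G H J
Mark B: refs=A G H, marked=A B C E G H J
Unmarked (collected): D F I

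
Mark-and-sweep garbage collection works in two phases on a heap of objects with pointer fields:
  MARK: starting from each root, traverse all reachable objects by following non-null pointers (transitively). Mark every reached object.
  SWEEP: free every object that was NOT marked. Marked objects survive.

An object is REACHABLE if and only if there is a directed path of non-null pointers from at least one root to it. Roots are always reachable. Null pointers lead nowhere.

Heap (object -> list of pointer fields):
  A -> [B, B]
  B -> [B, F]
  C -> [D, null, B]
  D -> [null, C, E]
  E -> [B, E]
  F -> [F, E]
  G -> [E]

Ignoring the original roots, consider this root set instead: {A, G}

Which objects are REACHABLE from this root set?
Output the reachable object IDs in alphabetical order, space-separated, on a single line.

Roots: A G
Mark A: refs=B B, marked=A
Mark G: refs=E, marked=A G
Mark B: refs=B F, marked=A B G
Mark E: refs=B E, marked=A B E G
Mark F: refs=F E, marked=A B E F G
Unmarked (collected): C D

Answer: A B E F G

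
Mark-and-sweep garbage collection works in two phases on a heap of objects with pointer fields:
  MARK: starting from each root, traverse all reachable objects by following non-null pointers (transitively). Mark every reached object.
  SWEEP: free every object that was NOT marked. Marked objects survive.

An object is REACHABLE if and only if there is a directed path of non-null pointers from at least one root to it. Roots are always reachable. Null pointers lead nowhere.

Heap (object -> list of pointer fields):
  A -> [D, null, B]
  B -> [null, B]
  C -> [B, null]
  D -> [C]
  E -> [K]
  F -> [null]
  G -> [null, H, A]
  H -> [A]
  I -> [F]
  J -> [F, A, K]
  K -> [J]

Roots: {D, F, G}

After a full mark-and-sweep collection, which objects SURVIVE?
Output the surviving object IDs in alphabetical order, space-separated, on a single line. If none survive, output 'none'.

Answer: A B C D F G H

Derivation:
Roots: D F G
Mark D: refs=C, marked=D
Mark F: refs=null, marked=D F
Mark G: refs=null H A, marked=D F G
Mark C: refs=B null, marked=C D F G
Mark H: refs=A, marked=C D F G H
Mark A: refs=D null B, marked=A C D F G H
Mark B: refs=null B, marked=A B C D F G H
Unmarked (collected): E I J K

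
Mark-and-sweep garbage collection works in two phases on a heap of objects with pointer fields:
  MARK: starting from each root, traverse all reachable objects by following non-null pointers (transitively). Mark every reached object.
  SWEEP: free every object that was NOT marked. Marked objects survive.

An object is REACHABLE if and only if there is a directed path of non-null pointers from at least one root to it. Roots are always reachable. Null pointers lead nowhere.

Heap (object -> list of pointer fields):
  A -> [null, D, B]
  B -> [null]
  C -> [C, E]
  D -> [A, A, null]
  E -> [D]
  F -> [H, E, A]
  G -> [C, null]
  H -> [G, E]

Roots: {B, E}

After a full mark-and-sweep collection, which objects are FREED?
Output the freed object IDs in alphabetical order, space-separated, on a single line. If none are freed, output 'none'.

Answer: C F G H

Derivation:
Roots: B E
Mark B: refs=null, marked=B
Mark E: refs=D, marked=B E
Mark D: refs=A A null, marked=B D E
Mark A: refs=null D B, marked=A B D E
Unmarked (collected): C F G H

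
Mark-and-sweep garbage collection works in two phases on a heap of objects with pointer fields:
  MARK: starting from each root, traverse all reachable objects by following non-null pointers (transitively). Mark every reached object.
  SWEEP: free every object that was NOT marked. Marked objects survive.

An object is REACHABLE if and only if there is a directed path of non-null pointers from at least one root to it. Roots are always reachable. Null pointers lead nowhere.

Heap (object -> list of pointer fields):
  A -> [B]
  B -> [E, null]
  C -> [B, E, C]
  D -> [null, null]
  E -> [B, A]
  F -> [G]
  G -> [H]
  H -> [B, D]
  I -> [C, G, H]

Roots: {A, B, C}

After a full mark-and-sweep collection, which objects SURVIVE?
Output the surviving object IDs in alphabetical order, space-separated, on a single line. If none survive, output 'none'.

Roots: A B C
Mark A: refs=B, marked=A
Mark B: refs=E null, marked=A B
Mark C: refs=B E C, marked=A B C
Mark E: refs=B A, marked=A B C E
Unmarked (collected): D F G H I

Answer: A B C E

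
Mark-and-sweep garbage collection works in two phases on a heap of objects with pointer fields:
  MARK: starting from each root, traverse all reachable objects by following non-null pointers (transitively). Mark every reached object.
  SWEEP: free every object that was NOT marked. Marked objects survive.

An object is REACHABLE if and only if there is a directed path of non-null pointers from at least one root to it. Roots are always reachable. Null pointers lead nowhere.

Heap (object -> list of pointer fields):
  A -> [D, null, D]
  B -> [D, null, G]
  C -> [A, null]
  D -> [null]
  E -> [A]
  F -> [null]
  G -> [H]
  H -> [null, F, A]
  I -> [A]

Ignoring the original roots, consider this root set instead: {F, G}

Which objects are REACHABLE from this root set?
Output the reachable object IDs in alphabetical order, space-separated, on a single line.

Roots: F G
Mark F: refs=null, marked=F
Mark G: refs=H, marked=F G
Mark H: refs=null F A, marked=F G H
Mark A: refs=D null D, marked=A F G H
Mark D: refs=null, marked=A D F G H
Unmarked (collected): B C E I

Answer: A D F G H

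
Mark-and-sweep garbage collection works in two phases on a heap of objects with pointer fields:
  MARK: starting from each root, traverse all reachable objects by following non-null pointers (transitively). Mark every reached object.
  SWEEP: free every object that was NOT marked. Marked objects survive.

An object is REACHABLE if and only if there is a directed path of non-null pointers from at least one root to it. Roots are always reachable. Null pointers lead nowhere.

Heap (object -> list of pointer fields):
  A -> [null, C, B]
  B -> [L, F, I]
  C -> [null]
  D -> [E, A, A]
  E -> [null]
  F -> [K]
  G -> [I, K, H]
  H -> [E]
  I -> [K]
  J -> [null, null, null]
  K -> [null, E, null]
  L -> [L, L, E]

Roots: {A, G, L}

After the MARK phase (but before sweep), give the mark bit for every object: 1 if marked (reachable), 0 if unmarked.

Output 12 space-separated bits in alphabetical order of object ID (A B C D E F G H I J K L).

Roots: A G L
Mark A: refs=null C B, marked=A
Mark G: refs=I K H, marked=A G
Mark L: refs=L L E, marked=A G L
Mark C: refs=null, marked=A C G L
Mark B: refs=L F I, marked=A B C G L
Mark I: refs=K, marked=A B C G I L
Mark K: refs=null E null, marked=A B C G I K L
Mark H: refs=E, marked=A B C G H I K L
Mark E: refs=null, marked=A B C E G H I K L
Mark F: refs=K, marked=A B C E F G H I K L
Unmarked (collected): D J

Answer: 1 1 1 0 1 1 1 1 1 0 1 1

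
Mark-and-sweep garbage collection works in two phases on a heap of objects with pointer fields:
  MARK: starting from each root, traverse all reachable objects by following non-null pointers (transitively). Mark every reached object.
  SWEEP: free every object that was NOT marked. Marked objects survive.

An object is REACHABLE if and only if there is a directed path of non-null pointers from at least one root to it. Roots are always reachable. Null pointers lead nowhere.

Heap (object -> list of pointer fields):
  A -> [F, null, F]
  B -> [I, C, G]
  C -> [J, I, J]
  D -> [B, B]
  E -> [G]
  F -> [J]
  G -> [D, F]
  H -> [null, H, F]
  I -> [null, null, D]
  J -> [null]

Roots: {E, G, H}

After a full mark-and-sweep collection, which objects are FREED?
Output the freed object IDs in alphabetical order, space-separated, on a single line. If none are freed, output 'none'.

Roots: E G H
Mark E: refs=G, marked=E
Mark G: refs=D F, marked=E G
Mark H: refs=null H F, marked=E G H
Mark D: refs=B B, marked=D E G H
Mark F: refs=J, marked=D E F G H
Mark B: refs=I C G, marked=B D E F G H
Mark J: refs=null, marked=B D E F G H J
Mark I: refs=null null D, marked=B D E F G H I J
Mark C: refs=J I J, marked=B C D E F G H I J
Unmarked (collected): A

Answer: A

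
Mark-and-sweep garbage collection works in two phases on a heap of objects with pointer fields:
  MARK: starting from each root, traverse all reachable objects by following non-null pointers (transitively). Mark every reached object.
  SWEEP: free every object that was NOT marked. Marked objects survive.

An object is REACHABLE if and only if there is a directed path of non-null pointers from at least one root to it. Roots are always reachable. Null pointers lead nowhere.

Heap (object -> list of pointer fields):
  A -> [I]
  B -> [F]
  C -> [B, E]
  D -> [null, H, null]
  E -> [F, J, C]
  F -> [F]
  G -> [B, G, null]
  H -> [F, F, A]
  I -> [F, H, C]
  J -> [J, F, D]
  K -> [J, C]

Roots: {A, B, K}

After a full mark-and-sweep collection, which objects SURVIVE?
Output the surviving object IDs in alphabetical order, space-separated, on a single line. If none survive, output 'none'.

Answer: A B C D E F H I J K

Derivation:
Roots: A B K
Mark A: refs=I, marked=A
Mark B: refs=F, marked=A B
Mark K: refs=J C, marked=A B K
Mark I: refs=F H C, marked=A B I K
Mark F: refs=F, marked=A B F I K
Mark J: refs=J F D, marked=A B F I J K
Mark C: refs=B E, marked=A B C F I J K
Mark H: refs=F F A, marked=A B C F H I J K
Mark D: refs=null H null, marked=A B C D F H I J K
Mark E: refs=F J C, marked=A B C D E F H I J K
Unmarked (collected): G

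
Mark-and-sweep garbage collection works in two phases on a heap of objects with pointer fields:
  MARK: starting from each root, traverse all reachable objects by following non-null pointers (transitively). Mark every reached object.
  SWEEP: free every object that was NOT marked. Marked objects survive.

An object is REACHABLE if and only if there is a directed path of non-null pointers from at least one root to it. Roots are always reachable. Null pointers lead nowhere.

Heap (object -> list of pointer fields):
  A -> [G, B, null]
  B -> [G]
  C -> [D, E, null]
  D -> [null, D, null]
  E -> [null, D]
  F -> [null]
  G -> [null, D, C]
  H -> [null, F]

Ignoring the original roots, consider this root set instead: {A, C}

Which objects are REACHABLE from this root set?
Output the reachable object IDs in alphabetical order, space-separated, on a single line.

Roots: A C
Mark A: refs=G B null, marked=A
Mark C: refs=D E null, marked=A C
Mark G: refs=null D C, marked=A C G
Mark B: refs=G, marked=A B C G
Mark D: refs=null D null, marked=A B C D G
Mark E: refs=null D, marked=A B C D E G
Unmarked (collected): F H

Answer: A B C D E G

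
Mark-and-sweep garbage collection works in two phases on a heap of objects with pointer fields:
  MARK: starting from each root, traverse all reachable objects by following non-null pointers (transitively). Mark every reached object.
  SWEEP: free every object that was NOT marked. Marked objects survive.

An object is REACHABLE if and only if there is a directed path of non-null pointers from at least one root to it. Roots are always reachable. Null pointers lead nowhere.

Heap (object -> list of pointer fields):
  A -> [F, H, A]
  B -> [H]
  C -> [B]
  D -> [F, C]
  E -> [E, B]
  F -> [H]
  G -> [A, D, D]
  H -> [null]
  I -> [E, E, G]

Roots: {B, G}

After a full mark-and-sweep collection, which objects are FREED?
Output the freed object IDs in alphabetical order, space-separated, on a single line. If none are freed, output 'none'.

Answer: E I

Derivation:
Roots: B G
Mark B: refs=H, marked=B
Mark G: refs=A D D, marked=B G
Mark H: refs=null, marked=B G H
Mark A: refs=F H A, marked=A B G H
Mark D: refs=F C, marked=A B D G H
Mark F: refs=H, marked=A B D F G H
Mark C: refs=B, marked=A B C D F G H
Unmarked (collected): E I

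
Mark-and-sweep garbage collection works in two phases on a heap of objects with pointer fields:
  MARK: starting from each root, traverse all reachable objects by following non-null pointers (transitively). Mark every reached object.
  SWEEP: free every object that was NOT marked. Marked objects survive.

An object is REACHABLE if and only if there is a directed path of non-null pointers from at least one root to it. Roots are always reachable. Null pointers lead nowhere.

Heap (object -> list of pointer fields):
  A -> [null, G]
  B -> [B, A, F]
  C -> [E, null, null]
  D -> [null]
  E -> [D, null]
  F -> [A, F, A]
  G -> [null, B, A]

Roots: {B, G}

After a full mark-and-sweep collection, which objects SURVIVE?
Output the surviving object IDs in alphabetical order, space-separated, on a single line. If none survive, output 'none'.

Roots: B G
Mark B: refs=B A F, marked=B
Mark G: refs=null B A, marked=B G
Mark A: refs=null G, marked=A B G
Mark F: refs=A F A, marked=A B F G
Unmarked (collected): C D E

Answer: A B F G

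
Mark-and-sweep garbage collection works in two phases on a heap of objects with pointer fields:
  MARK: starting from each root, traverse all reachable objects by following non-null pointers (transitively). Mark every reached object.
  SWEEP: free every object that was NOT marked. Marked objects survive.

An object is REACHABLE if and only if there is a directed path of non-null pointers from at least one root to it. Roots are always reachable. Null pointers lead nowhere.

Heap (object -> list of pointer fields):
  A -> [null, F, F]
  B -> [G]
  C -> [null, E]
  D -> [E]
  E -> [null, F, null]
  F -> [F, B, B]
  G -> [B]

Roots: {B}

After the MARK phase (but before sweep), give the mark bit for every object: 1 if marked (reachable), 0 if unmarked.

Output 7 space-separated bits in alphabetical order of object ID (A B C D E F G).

Roots: B
Mark B: refs=G, marked=B
Mark G: refs=B, marked=B G
Unmarked (collected): A C D E F

Answer: 0 1 0 0 0 0 1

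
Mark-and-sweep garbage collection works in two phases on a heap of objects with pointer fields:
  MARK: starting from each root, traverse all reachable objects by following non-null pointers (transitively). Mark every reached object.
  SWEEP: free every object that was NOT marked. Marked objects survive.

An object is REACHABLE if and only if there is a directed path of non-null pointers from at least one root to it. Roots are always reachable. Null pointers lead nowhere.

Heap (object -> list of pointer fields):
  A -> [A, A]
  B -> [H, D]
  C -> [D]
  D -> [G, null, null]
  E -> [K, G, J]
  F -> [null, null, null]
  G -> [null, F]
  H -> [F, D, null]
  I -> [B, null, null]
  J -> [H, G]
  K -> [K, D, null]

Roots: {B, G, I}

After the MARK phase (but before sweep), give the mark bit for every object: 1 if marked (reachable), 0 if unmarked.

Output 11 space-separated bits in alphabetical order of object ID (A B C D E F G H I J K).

Answer: 0 1 0 1 0 1 1 1 1 0 0

Derivation:
Roots: B G I
Mark B: refs=H D, marked=B
Mark G: refs=null F, marked=B G
Mark I: refs=B null null, marked=B G I
Mark H: refs=F D null, marked=B G H I
Mark D: refs=G null null, marked=B D G H I
Mark F: refs=null null null, marked=B D F G H I
Unmarked (collected): A C E J K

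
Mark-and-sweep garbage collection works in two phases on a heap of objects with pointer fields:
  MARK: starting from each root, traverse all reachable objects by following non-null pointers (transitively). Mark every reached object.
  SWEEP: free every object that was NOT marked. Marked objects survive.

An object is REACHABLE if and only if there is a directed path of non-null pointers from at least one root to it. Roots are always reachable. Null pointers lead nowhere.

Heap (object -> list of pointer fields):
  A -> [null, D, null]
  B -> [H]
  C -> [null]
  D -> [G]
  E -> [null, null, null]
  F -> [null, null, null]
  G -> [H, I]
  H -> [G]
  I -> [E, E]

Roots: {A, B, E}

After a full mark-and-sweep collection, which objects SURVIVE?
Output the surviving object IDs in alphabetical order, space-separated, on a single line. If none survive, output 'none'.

Roots: A B E
Mark A: refs=null D null, marked=A
Mark B: refs=H, marked=A B
Mark E: refs=null null null, marked=A B E
Mark D: refs=G, marked=A B D E
Mark H: refs=G, marked=A B D E H
Mark G: refs=H I, marked=A B D E G H
Mark I: refs=E E, marked=A B D E G H I
Unmarked (collected): C F

Answer: A B D E G H I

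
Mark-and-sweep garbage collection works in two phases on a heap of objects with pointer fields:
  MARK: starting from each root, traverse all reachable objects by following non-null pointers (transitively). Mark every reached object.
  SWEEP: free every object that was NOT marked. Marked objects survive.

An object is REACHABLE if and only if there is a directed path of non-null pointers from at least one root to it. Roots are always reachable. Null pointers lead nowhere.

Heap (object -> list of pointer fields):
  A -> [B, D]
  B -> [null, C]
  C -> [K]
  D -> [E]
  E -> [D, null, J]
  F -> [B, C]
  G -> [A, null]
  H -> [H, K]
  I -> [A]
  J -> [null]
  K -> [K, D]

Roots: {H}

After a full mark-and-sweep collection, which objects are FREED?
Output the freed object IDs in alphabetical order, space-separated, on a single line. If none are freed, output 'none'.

Answer: A B C F G I

Derivation:
Roots: H
Mark H: refs=H K, marked=H
Mark K: refs=K D, marked=H K
Mark D: refs=E, marked=D H K
Mark E: refs=D null J, marked=D E H K
Mark J: refs=null, marked=D E H J K
Unmarked (collected): A B C F G I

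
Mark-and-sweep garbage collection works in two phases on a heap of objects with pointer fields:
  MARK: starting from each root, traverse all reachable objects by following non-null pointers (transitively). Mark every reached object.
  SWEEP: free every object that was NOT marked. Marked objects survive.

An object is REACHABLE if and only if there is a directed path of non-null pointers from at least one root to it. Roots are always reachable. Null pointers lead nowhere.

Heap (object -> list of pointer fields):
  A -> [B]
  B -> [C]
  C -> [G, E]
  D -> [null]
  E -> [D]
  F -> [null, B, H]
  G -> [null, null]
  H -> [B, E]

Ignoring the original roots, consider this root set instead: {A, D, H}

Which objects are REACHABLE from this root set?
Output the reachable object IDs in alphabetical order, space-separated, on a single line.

Roots: A D H
Mark A: refs=B, marked=A
Mark D: refs=null, marked=A D
Mark H: refs=B E, marked=A D H
Mark B: refs=C, marked=A B D H
Mark E: refs=D, marked=A B D E H
Mark C: refs=G E, marked=A B C D E H
Mark G: refs=null null, marked=A B C D E G H
Unmarked (collected): F

Answer: A B C D E G H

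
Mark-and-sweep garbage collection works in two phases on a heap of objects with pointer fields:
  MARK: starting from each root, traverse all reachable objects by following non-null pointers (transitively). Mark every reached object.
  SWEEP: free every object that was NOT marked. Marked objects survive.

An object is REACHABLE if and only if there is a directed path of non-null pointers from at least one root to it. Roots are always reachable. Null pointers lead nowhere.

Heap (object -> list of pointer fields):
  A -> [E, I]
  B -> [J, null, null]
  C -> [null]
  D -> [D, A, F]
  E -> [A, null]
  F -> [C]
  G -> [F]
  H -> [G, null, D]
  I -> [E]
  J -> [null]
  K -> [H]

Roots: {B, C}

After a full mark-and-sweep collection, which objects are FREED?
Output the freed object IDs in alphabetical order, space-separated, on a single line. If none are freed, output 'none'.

Answer: A D E F G H I K

Derivation:
Roots: B C
Mark B: refs=J null null, marked=B
Mark C: refs=null, marked=B C
Mark J: refs=null, marked=B C J
Unmarked (collected): A D E F G H I K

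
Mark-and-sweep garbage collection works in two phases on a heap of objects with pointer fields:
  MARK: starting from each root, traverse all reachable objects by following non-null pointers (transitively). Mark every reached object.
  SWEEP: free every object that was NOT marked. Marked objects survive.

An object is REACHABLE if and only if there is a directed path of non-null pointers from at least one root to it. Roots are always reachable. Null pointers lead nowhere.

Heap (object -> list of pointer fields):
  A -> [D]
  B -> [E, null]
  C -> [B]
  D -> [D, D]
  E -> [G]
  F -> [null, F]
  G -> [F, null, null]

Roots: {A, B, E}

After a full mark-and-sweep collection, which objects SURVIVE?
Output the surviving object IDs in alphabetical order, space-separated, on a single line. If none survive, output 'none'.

Roots: A B E
Mark A: refs=D, marked=A
Mark B: refs=E null, marked=A B
Mark E: refs=G, marked=A B E
Mark D: refs=D D, marked=A B D E
Mark G: refs=F null null, marked=A B D E G
Mark F: refs=null F, marked=A B D E F G
Unmarked (collected): C

Answer: A B D E F G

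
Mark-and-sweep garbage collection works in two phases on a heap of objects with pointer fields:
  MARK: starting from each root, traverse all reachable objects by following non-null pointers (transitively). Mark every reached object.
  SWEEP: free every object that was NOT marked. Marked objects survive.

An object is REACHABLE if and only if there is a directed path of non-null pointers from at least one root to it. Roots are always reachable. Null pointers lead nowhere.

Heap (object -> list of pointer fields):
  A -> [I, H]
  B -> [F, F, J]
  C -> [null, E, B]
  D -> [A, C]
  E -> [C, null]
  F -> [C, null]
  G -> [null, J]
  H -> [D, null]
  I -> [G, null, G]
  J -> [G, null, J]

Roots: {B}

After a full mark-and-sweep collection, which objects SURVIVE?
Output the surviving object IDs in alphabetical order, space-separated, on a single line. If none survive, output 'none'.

Roots: B
Mark B: refs=F F J, marked=B
Mark F: refs=C null, marked=B F
Mark J: refs=G null J, marked=B F J
Mark C: refs=null E B, marked=B C F J
Mark G: refs=null J, marked=B C F G J
Mark E: refs=C null, marked=B C E F G J
Unmarked (collected): A D H I

Answer: B C E F G J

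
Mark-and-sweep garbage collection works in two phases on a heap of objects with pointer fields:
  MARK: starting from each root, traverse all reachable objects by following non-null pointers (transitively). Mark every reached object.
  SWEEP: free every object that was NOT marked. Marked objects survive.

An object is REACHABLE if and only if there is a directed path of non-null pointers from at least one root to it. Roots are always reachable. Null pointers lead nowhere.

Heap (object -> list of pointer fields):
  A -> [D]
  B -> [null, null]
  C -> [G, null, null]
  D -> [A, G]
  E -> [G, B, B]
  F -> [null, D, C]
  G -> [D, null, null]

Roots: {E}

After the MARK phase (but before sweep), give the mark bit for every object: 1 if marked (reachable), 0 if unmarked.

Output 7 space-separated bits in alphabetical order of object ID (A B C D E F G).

Roots: E
Mark E: refs=G B B, marked=E
Mark G: refs=D null null, marked=E G
Mark B: refs=null null, marked=B E G
Mark D: refs=A G, marked=B D E G
Mark A: refs=D, marked=A B D E G
Unmarked (collected): C F

Answer: 1 1 0 1 1 0 1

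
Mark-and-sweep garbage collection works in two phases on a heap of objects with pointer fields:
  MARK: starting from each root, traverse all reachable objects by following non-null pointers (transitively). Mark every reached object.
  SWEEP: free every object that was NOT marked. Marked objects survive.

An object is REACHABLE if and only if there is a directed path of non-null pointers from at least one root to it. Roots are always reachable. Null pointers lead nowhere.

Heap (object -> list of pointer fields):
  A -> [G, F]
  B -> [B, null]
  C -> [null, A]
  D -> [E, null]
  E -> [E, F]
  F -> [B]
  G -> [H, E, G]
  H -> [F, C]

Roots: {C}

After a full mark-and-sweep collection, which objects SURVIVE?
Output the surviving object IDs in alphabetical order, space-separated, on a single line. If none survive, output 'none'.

Roots: C
Mark C: refs=null A, marked=C
Mark A: refs=G F, marked=A C
Mark G: refs=H E G, marked=A C G
Mark F: refs=B, marked=A C F G
Mark H: refs=F C, marked=A C F G H
Mark E: refs=E F, marked=A C E F G H
Mark B: refs=B null, marked=A B C E F G H
Unmarked (collected): D

Answer: A B C E F G H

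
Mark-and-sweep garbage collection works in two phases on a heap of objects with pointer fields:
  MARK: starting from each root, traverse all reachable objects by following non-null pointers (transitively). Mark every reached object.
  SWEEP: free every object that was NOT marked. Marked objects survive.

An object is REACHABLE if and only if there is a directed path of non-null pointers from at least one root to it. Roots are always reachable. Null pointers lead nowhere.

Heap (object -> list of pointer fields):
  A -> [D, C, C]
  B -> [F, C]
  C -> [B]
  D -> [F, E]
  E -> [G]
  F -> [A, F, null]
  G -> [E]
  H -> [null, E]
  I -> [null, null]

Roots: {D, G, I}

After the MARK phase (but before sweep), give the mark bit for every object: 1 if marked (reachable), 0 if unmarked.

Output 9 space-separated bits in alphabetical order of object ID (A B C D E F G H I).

Roots: D G I
Mark D: refs=F E, marked=D
Mark G: refs=E, marked=D G
Mark I: refs=null null, marked=D G I
Mark F: refs=A F null, marked=D F G I
Mark E: refs=G, marked=D E F G I
Mark A: refs=D C C, marked=A D E F G I
Mark C: refs=B, marked=A C D E F G I
Mark B: refs=F C, marked=A B C D E F G I
Unmarked (collected): H

Answer: 1 1 1 1 1 1 1 0 1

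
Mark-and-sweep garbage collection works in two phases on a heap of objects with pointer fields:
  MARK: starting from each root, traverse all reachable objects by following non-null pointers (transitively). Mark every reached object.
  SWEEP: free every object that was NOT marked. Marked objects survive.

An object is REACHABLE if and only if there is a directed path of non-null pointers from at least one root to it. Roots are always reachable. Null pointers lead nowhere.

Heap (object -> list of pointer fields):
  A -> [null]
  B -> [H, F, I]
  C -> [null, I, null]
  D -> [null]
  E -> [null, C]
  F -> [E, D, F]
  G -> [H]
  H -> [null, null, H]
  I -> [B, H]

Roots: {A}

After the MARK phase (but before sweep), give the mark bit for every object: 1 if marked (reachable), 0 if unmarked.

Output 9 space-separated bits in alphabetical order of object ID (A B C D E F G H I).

Roots: A
Mark A: refs=null, marked=A
Unmarked (collected): B C D E F G H I

Answer: 1 0 0 0 0 0 0 0 0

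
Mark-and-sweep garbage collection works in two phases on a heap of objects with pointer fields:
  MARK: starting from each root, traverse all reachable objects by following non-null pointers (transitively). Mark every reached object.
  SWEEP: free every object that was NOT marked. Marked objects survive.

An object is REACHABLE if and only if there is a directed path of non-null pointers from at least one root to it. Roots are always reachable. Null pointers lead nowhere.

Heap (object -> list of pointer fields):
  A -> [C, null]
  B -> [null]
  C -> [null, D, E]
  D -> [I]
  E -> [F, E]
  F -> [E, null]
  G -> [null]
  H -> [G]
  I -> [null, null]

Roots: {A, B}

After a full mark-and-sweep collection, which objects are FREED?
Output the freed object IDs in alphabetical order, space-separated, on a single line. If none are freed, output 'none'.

Answer: G H

Derivation:
Roots: A B
Mark A: refs=C null, marked=A
Mark B: refs=null, marked=A B
Mark C: refs=null D E, marked=A B C
Mark D: refs=I, marked=A B C D
Mark E: refs=F E, marked=A B C D E
Mark I: refs=null null, marked=A B C D E I
Mark F: refs=E null, marked=A B C D E F I
Unmarked (collected): G H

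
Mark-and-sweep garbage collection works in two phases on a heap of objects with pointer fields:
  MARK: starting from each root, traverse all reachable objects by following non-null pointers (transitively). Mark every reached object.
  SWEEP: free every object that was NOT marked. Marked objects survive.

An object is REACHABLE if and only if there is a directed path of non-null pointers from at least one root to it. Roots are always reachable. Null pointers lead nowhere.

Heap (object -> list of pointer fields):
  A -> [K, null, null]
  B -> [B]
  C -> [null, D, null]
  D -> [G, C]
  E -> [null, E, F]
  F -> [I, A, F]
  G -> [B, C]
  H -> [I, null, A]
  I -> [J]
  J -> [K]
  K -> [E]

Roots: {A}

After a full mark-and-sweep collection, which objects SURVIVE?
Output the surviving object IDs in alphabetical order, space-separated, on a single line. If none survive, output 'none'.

Roots: A
Mark A: refs=K null null, marked=A
Mark K: refs=E, marked=A K
Mark E: refs=null E F, marked=A E K
Mark F: refs=I A F, marked=A E F K
Mark I: refs=J, marked=A E F I K
Mark J: refs=K, marked=A E F I J K
Unmarked (collected): B C D G H

Answer: A E F I J K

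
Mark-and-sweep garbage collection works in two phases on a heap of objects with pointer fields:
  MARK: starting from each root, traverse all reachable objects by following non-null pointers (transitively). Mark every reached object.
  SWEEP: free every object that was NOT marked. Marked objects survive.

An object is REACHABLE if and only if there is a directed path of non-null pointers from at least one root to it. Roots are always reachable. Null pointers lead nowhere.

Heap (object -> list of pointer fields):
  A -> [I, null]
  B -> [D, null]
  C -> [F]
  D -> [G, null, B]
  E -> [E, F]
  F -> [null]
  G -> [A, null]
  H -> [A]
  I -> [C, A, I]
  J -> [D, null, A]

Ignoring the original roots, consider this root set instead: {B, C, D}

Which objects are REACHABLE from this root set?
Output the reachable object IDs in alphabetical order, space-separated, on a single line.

Roots: B C D
Mark B: refs=D null, marked=B
Mark C: refs=F, marked=B C
Mark D: refs=G null B, marked=B C D
Mark F: refs=null, marked=B C D F
Mark G: refs=A null, marked=B C D F G
Mark A: refs=I null, marked=A B C D F G
Mark I: refs=C A I, marked=A B C D F G I
Unmarked (collected): E H J

Answer: A B C D F G I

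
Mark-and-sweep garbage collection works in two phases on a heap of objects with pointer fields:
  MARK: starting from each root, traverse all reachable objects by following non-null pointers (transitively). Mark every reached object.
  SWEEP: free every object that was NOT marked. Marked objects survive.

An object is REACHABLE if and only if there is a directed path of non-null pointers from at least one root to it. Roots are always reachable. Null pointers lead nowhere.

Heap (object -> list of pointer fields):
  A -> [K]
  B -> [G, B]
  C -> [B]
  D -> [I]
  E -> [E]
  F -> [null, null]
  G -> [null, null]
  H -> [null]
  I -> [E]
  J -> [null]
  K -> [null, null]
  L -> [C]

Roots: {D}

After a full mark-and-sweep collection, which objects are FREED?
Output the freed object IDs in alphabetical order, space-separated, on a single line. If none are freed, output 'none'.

Roots: D
Mark D: refs=I, marked=D
Mark I: refs=E, marked=D I
Mark E: refs=E, marked=D E I
Unmarked (collected): A B C F G H J K L

Answer: A B C F G H J K L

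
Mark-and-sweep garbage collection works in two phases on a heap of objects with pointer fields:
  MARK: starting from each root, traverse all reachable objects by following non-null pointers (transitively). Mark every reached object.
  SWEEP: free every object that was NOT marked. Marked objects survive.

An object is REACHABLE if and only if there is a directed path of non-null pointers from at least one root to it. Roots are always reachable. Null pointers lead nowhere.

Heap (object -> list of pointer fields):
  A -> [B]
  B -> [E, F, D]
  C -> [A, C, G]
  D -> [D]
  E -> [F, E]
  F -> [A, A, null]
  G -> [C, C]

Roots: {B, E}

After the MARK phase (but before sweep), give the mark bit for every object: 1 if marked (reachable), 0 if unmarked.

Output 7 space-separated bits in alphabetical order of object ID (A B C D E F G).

Answer: 1 1 0 1 1 1 0

Derivation:
Roots: B E
Mark B: refs=E F D, marked=B
Mark E: refs=F E, marked=B E
Mark F: refs=A A null, marked=B E F
Mark D: refs=D, marked=B D E F
Mark A: refs=B, marked=A B D E F
Unmarked (collected): C G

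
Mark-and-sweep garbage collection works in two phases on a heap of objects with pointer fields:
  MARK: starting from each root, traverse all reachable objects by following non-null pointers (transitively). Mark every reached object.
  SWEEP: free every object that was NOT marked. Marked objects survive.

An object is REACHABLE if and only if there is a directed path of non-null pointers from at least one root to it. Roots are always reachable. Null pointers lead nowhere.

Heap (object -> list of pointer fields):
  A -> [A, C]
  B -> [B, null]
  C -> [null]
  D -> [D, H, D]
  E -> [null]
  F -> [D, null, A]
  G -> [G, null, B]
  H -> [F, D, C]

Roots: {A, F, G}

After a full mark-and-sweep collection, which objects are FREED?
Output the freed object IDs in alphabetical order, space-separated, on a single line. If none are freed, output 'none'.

Answer: E

Derivation:
Roots: A F G
Mark A: refs=A C, marked=A
Mark F: refs=D null A, marked=A F
Mark G: refs=G null B, marked=A F G
Mark C: refs=null, marked=A C F G
Mark D: refs=D H D, marked=A C D F G
Mark B: refs=B null, marked=A B C D F G
Mark H: refs=F D C, marked=A B C D F G H
Unmarked (collected): E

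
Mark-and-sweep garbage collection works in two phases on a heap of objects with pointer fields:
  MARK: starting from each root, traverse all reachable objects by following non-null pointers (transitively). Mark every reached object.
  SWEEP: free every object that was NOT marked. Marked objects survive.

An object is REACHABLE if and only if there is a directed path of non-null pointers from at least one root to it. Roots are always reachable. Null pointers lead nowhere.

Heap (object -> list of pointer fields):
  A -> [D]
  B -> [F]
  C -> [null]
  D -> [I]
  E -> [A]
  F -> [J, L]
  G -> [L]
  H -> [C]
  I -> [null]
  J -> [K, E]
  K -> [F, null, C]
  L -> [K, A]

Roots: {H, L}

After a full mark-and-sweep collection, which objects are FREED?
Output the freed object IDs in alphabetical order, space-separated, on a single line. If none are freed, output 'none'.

Roots: H L
Mark H: refs=C, marked=H
Mark L: refs=K A, marked=H L
Mark C: refs=null, marked=C H L
Mark K: refs=F null C, marked=C H K L
Mark A: refs=D, marked=A C H K L
Mark F: refs=J L, marked=A C F H K L
Mark D: refs=I, marked=A C D F H K L
Mark J: refs=K E, marked=A C D F H J K L
Mark I: refs=null, marked=A C D F H I J K L
Mark E: refs=A, marked=A C D E F H I J K L
Unmarked (collected): B G

Answer: B G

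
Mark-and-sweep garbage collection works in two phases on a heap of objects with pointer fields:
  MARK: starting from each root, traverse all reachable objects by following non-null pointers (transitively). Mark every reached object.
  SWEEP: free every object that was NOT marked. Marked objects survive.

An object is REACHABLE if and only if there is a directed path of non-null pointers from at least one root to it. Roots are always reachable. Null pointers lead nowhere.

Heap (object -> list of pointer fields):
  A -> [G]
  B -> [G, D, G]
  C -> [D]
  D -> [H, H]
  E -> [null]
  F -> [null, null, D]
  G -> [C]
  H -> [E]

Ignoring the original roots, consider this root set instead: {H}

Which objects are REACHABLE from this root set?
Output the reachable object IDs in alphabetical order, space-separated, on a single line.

Roots: H
Mark H: refs=E, marked=H
Mark E: refs=null, marked=E H
Unmarked (collected): A B C D F G

Answer: E H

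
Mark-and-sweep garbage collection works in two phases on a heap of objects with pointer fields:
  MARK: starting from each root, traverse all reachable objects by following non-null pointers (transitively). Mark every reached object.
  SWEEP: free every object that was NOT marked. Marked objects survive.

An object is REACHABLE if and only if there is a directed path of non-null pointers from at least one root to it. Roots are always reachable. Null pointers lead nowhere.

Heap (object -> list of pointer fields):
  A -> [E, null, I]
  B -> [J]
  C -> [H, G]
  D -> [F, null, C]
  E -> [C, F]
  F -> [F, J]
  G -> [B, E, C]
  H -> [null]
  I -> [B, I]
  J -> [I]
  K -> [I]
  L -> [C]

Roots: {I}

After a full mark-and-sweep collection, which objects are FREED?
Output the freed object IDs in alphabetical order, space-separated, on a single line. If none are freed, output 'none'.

Answer: A C D E F G H K L

Derivation:
Roots: I
Mark I: refs=B I, marked=I
Mark B: refs=J, marked=B I
Mark J: refs=I, marked=B I J
Unmarked (collected): A C D E F G H K L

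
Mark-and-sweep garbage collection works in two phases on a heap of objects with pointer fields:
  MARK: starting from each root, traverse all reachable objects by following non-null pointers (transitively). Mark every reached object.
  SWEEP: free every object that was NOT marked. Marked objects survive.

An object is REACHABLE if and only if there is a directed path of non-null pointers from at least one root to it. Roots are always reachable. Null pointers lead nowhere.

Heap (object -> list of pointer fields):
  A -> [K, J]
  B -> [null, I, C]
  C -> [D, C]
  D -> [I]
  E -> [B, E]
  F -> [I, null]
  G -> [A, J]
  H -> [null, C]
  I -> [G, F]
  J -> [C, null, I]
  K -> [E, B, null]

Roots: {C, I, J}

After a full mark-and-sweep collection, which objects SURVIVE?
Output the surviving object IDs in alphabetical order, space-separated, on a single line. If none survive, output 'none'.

Answer: A B C D E F G I J K

Derivation:
Roots: C I J
Mark C: refs=D C, marked=C
Mark I: refs=G F, marked=C I
Mark J: refs=C null I, marked=C I J
Mark D: refs=I, marked=C D I J
Mark G: refs=A J, marked=C D G I J
Mark F: refs=I null, marked=C D F G I J
Mark A: refs=K J, marked=A C D F G I J
Mark K: refs=E B null, marked=A C D F G I J K
Mark E: refs=B E, marked=A C D E F G I J K
Mark B: refs=null I C, marked=A B C D E F G I J K
Unmarked (collected): H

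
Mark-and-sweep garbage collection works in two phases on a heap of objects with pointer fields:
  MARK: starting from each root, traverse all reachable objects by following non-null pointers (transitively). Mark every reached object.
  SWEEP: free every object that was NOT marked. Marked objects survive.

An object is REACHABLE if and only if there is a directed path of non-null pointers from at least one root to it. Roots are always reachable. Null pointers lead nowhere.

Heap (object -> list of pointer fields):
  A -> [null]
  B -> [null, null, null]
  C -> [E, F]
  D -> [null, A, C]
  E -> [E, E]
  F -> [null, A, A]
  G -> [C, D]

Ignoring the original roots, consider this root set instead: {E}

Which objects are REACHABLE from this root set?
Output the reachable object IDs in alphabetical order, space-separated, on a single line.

Roots: E
Mark E: refs=E E, marked=E
Unmarked (collected): A B C D F G

Answer: E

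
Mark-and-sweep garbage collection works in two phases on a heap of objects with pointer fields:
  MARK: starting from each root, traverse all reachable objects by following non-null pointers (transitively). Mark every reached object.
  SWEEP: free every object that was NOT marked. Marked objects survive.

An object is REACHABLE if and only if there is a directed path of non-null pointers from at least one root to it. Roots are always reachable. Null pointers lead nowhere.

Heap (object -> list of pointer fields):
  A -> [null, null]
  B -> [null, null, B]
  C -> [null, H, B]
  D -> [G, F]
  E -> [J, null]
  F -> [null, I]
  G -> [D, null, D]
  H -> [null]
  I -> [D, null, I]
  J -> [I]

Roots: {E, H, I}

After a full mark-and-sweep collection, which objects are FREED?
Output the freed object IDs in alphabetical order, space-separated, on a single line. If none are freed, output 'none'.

Answer: A B C

Derivation:
Roots: E H I
Mark E: refs=J null, marked=E
Mark H: refs=null, marked=E H
Mark I: refs=D null I, marked=E H I
Mark J: refs=I, marked=E H I J
Mark D: refs=G F, marked=D E H I J
Mark G: refs=D null D, marked=D E G H I J
Mark F: refs=null I, marked=D E F G H I J
Unmarked (collected): A B C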